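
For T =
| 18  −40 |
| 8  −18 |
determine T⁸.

[[256, 0], [0, 256]]

tr T = 0 and det T = −4, so the characteristic polynomial is λ² − (0)λ + (−4) with roots 2 and −2.
Eigenvectors give P = [[−5, 2], [−2, 1]] with P⁻¹ = [[−1, 2], [−2, 5]], and T = P·diag(2, −2)·P⁻¹.
Then T⁸ = P·diag(256, 256)·P⁻¹ = [[−1280, 512], [−512, 256]] · [[−1, 2], [−2, 5]] = [[256, 0], [0, 256]].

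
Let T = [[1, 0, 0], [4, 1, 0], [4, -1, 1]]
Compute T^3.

[[1, 0, 0], [12, 1, 0], [0, -3, 1]]

T = I + N where N = [[0, 0, 0], [4, 0, 0], [4, -1, 0]] is strictly lower-triangular, so N^3 = 0.
(I + N)^3 = I + 3·N + 3·N^2 = [[1, 0, 0], [12, 1, 0], [0, -3, 1]].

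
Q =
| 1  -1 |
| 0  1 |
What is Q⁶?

Q = I + N where N = [[0, -1], [0, 0]] is strictly upper-triangular, so N² = 0.
(I + N)⁶ = I + 6·N = [[1, -6], [0, 1]].

[[1, -6], [0, 1]]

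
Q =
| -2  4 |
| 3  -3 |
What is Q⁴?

Q² = [[16, -20], [-15, 21]]
Q³ = [[-92, 124], [93, -123]]
Q⁴ = [[556, -740], [-555, 741]]

[[556, -740], [-555, 741]]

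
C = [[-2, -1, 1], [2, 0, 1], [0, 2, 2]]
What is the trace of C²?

8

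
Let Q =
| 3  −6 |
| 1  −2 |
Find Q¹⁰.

Q² = Q (a projection; rank 1, trace 1), so Q¹⁰ = Q.

[[3, −6], [1, −2]]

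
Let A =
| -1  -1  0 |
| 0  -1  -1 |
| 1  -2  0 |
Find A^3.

A^2 = [[1, 2, 1], [-1, 3, 1], [-1, 1, 2]]
A^3 = [[0, -5, -2], [2, -4, -3], [3, -4, -1]]

[[0, -5, -2], [2, -4, -3], [3, -4, -1]]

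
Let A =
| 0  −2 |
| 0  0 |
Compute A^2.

[[0, 0], [0, 0]]

A is strictly triangular, hence nilpotent: A^2 = 0, so A^2 = 0.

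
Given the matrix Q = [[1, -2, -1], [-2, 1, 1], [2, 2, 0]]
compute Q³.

Q² = [[3, -6, -3], [-2, 7, 3], [-2, -2, 0]]
Q³ = [[9, -18, -9], [-10, 17, 9], [2, 2, 0]]

[[9, -18, -9], [-10, 17, 9], [2, 2, 0]]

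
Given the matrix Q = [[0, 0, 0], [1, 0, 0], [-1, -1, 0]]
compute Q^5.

[[0, 0, 0], [0, 0, 0], [0, 0, 0]]

Q is strictly triangular, hence nilpotent: Q^3 = 0, so Q^5 = 0.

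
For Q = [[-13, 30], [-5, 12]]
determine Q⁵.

tr Q = -1 and det Q = -6, so the characteristic polynomial is λ² − (-1)λ + (-6) with roots 2 and -3.
Eigenvectors give P = [[-2, 3], [-1, 1]] with P⁻¹ = [[1, -3], [1, -2]], and Q = P·diag(2, -3)·P⁻¹.
Then Q⁵ = P·diag(32, -243)·P⁻¹ = [[-64, -729], [-32, -243]] · [[1, -3], [1, -2]] = [[-793, 1650], [-275, 582]].

[[-793, 1650], [-275, 582]]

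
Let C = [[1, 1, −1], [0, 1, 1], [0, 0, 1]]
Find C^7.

C = I + N where N = [[0, 1, −1], [0, 0, 1], [0, 0, 0]] is strictly upper-triangular, so N^3 = 0.
(I + N)^7 = I + 7·N + 21·N^2 = [[1, 7, 14], [0, 1, 7], [0, 0, 1]].

[[1, 7, 14], [0, 1, 7], [0, 0, 1]]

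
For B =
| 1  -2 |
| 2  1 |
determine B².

[[-3, -4], [4, -3]]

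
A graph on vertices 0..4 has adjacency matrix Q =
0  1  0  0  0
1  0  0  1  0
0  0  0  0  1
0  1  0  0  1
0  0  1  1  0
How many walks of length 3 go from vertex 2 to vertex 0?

0

The number of length-3 walks from vertex 2 to vertex 0 is entry (2,0) of Q^3, where Q is the adjacency matrix.
Q^2 = [[1, 0, 0, 1, 0], [0, 2, 0, 0, 1], [0, 0, 1, 1, 0], [1, 0, 1, 2, 0], [0, 1, 0, 0, 2]]
Q^3 = [[0, 2, 0, 0, 1], [2, 0, 1, 3, 0], [0, 1, 0, 0, 2], [0, 3, 0, 0, 3], [1, 0, 2, 3, 0]]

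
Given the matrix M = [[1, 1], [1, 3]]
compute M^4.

M^2 = [[2, 4], [4, 10]]
M^3 = [[6, 14], [14, 34]]
M^4 = [[20, 48], [48, 116]]

[[20, 48], [48, 116]]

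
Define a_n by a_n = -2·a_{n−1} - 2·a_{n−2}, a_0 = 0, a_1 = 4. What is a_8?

0

With companion matrix C = [[-2, -2], [1, 0]], [a_n, a_{n−1}]ᵀ = C·[a_{n−1}, a_{n−2}]ᵀ, so [a_8, a_7]ᵀ = C⁷·[a_1, a_0]ᵀ.
C⁷ = [[0, 16], [-8, -16]], giving [a_8, a_7]ᵀ = [[0], [-32]].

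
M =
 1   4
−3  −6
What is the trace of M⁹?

tr M = −5 and det M = 6, so the characteristic polynomial is λ² − (−5)λ + (6) with roots −3 and −2.
Eigenvectors give P = [[−1, 4], [1, −3]] with P⁻¹ = [[3, 4], [1, 1]], and M = P·diag(−3, −2)·P⁻¹.
Then M⁹ = P·diag(−19683, −512)·P⁻¹ = [[19683, −2048], [−19683, 1536]] · [[3, 4], [1, 1]] = [[57001, 76684], [−57513, −77196]].

−20195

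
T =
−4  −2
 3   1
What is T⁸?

tr T = −3 and det T = 2, so the characteristic polynomial is λ² − (−3)λ + (2) with roots −1 and −2.
Eigenvectors give P = [[−2, −1], [3, 1]] with P⁻¹ = [[1, 1], [−3, −2]], and T = P·diag(−1, −2)·P⁻¹.
Then T⁸ = P·diag(1, 256)·P⁻¹ = [[−2, −256], [3, 256]] · [[1, 1], [−3, −2]] = [[766, 510], [−765, −509]].

[[766, 510], [−765, −509]]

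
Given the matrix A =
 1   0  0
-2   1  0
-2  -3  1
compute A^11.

[[1, 0, 0], [-22, 1, 0], [308, -33, 1]]

A = I + N where N = [[0, 0, 0], [-2, 0, 0], [-2, -3, 0]] is strictly lower-triangular, so N^3 = 0.
(I + N)^11 = I + 11·N + 55·N^2 = [[1, 0, 0], [-22, 1, 0], [308, -33, 1]].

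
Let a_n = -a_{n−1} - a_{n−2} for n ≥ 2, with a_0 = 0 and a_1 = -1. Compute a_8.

1

With companion matrix T = [[-1, -1], [1, 0]], [a_n, a_{n−1}]ᵀ = T·[a_{n−1}, a_{n−2}]ᵀ, so [a_8, a_7]ᵀ = T⁷·[a_1, a_0]ᵀ.
T⁷ = [[-1, -1], [1, 0]], giving [a_8, a_7]ᵀ = [[1], [-1]].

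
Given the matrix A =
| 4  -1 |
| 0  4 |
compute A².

[[16, -8], [0, 16]]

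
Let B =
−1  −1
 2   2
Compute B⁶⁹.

[[−1, −1], [2, 2]]

B² = B (a projection; rank 1, trace 1), so B⁶⁹ = B.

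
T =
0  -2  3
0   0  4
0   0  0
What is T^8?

[[0, 0, 0], [0, 0, 0], [0, 0, 0]]

T is strictly triangular, hence nilpotent: T^3 = 0, so T^8 = 0.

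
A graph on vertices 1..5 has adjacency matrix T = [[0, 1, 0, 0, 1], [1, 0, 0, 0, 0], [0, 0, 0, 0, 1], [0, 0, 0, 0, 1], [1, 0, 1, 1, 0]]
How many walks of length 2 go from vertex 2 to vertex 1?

0

The number of length-2 walks from vertex 2 to vertex 1 is entry (2,1) of T², where T is the adjacency matrix.
T² = [[2, 0, 1, 1, 0], [0, 1, 0, 0, 1], [1, 0, 1, 1, 0], [1, 0, 1, 1, 0], [0, 1, 0, 0, 3]]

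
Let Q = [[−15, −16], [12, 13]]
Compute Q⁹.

tr Q = −2 and det Q = −3, so the characteristic polynomial is λ² − (−2)λ + (−3) with roots 1 and −3.
Eigenvectors give P = [[−1, −4], [1, 3]] with P⁻¹ = [[3, 4], [−1, −1]], and Q = P·diag(1, −3)·P⁻¹.
Then Q⁹ = P·diag(1, −19683)·P⁻¹ = [[−1, 78732], [1, −59049]] · [[3, 4], [−1, −1]] = [[−78735, −78736], [59052, 59053]].

[[−78735, −78736], [59052, 59053]]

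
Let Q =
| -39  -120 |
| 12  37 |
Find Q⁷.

tr Q = -2 and det Q = -3, so the characteristic polynomial is λ² − (-2)λ + (-3) with roots 1 and -3.
Eigenvectors give P = [[-3, 10], [1, -3]] with P⁻¹ = [[3, 10], [1, 3]], and Q = P·diag(1, -3)·P⁻¹.
Then Q⁷ = P·diag(1, -2187)·P⁻¹ = [[-3, -21870], [1, 6561]] · [[3, 10], [1, 3]] = [[-21879, -65640], [6564, 19693]].

[[-21879, -65640], [6564, 19693]]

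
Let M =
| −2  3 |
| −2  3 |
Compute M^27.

M² = M (a projection; rank 1, trace 1), so M^27 = M.

[[−2, 3], [−2, 3]]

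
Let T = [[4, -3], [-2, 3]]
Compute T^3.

[[130, -129], [-86, 87]]

T^2 = [[22, -21], [-14, 15]]
T^3 = [[130, -129], [-86, 87]]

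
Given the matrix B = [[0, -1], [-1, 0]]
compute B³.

[[0, -1], [-1, 0]]

B² = I (check: tr B = 0 and det B = -1), so B³ = B since 3 is odd.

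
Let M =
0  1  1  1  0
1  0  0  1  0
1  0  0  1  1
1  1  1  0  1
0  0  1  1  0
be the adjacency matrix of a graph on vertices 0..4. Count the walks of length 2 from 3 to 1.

The number of length-2 walks from vertex 3 to vertex 1 is entry (3,1) of M^2, where M is the adjacency matrix.
M^2 = [[3, 1, 1, 2, 2], [1, 2, 2, 1, 1], [1, 2, 3, 2, 1], [2, 1, 2, 4, 1], [2, 1, 1, 1, 2]]

1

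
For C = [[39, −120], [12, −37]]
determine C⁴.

[[801, −2400], [240, −719]]

tr C = 2 and det C = −3, so the characteristic polynomial is λ² − (2)λ + (−3) with roots 3 and −1.
Eigenvectors give P = [[10, 3], [3, 1]] with P⁻¹ = [[1, −3], [−3, 10]], and C = P·diag(3, −1)·P⁻¹.
Then C⁴ = P·diag(81, 1)·P⁻¹ = [[810, 3], [243, 1]] · [[1, −3], [−3, 10]] = [[801, −2400], [240, −719]].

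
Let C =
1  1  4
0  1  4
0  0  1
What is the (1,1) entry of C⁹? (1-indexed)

1

C = I + N where N = [[0, 1, 4], [0, 0, 4], [0, 0, 0]] is strictly upper-triangular, so N³ = 0.
(I + N)⁹ = I + 9·N + 36·N² = [[1, 9, 180], [0, 1, 36], [0, 0, 1]].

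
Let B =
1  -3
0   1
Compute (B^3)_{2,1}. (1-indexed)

B = I + N where N = [[0, -3], [0, 0]] is strictly upper-triangular, so N^2 = 0.
(I + N)^3 = I + 3·N = [[1, -9], [0, 1]].

0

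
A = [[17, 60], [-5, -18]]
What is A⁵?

tr A = -1 and det A = -6, so the characteristic polynomial is λ² − (-1)λ + (-6) with roots 2 and -3.
Eigenvectors give P = [[4, -3], [-1, 1]] with P⁻¹ = [[1, 3], [1, 4]], and A = P·diag(2, -3)·P⁻¹.
Then A⁵ = P·diag(32, -243)·P⁻¹ = [[128, 729], [-32, -243]] · [[1, 3], [1, 4]] = [[857, 3300], [-275, -1068]].

[[857, 3300], [-275, -1068]]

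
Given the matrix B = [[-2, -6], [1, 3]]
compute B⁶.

B² = B (a projection; rank 1, trace 1), so B⁶ = B.

[[-2, -6], [1, 3]]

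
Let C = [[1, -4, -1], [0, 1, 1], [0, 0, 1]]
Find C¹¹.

C = I + N where N = [[0, -4, -1], [0, 0, 1], [0, 0, 0]] is strictly upper-triangular, so N³ = 0.
(I + N)¹¹ = I + 11·N + 55·N² = [[1, -44, -231], [0, 1, 11], [0, 0, 1]].

[[1, -44, -231], [0, 1, 11], [0, 0, 1]]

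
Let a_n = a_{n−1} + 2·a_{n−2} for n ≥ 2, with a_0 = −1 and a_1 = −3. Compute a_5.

−43

With companion matrix A = [[1, 2], [1, 0]], [a_n, a_{n−1}]ᵀ = A·[a_{n−1}, a_{n−2}]ᵀ, so [a_5, a_4]ᵀ = A⁴·[a_1, a_0]ᵀ.
A⁴ = [[11, 10], [5, 6]], giving [a_5, a_4]ᵀ = [[−43], [−21]].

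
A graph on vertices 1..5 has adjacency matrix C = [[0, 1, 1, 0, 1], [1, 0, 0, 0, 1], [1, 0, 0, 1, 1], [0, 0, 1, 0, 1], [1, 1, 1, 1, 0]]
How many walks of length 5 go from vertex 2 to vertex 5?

45

The number of length-5 walks from vertex 2 to vertex 5 is entry (2,5) of C^5, where C is the adjacency matrix.
C^2 = [[3, 1, 1, 2, 2], [1, 2, 2, 1, 1], [1, 2, 3, 1, 2], [2, 1, 1, 2, 1], [2, 1, 2, 1, 4]]
C^3 = [[4, 5, 7, 3, 7], [5, 2, 3, 3, 6], [7, 3, 4, 5, 7], [3, 3, 5, 2, 6], [7, 6, 7, 6, 6]]
C^4 = [[19, 11, 14, 14, 19], [11, 11, 14, 9, 13], [14, 14, 19, 11, 19], [14, 9, 11, 11, 13], [19, 13, 19, 13, 26]]
C^5 = [[44, 38, 52, 33, 58], [38, 24, 33, 27, 45], [52, 33, 44, 38, 58], [33, 27, 38, 24, 45], [58, 45, 58, 45, 64]]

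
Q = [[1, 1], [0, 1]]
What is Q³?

Q = I + N where N = [[0, 1], [0, 0]] is strictly upper-triangular, so N² = 0.
(I + N)³ = I + 3·N = [[1, 3], [0, 1]].

[[1, 3], [0, 1]]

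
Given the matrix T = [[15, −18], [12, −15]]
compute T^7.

tr T = 0 and det T = −9, so the characteristic polynomial is λ² − (0)λ + (−9) with roots 3 and −3.
Eigenvectors give P = [[−3, 1], [−2, 1]] with P⁻¹ = [[−1, 1], [−2, 3]], and T = P·diag(3, −3)·P⁻¹.
Then T^7 = P·diag(2187, −2187)·P⁻¹ = [[−6561, −2187], [−4374, −2187]] · [[−1, 1], [−2, 3]] = [[10935, −13122], [8748, −10935]].

[[10935, −13122], [8748, −10935]]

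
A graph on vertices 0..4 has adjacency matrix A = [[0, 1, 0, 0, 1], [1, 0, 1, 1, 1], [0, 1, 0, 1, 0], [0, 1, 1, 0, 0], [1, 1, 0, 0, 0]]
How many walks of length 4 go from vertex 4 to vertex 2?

The number of length-4 walks from vertex 4 to vertex 2 is entry (4,2) of A⁴, where A is the adjacency matrix.
A² = [[2, 1, 1, 1, 1], [1, 4, 1, 1, 1], [1, 1, 2, 1, 1], [1, 1, 1, 2, 1], [1, 1, 1, 1, 2]]
A³ = [[2, 5, 2, 2, 3], [5, 4, 5, 5, 5], [2, 5, 2, 3, 2], [2, 5, 3, 2, 2], [3, 5, 2, 2, 2]]
A⁴ = [[8, 9, 7, 7, 7], [9, 20, 9, 9, 9], [7, 9, 8, 7, 7], [7, 9, 7, 8, 7], [7, 9, 7, 7, 8]]

7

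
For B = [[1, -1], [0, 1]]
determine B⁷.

B = I + N where N = [[0, -1], [0, 0]] is strictly upper-triangular, so N² = 0.
(I + N)⁷ = I + 7·N = [[1, -7], [0, 1]].

[[1, -7], [0, 1]]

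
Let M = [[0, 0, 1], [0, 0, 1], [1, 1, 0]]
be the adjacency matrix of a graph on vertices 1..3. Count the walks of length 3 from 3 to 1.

2

The number of length-3 walks from vertex 3 to vertex 1 is entry (3,1) of M³, where M is the adjacency matrix.
M² = [[1, 1, 0], [1, 1, 0], [0, 0, 2]]
M³ = [[0, 0, 2], [0, 0, 2], [2, 2, 0]]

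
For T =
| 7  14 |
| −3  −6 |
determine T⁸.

[[7, 14], [−3, −6]]

T² = T (a projection; rank 1, trace 1), so T⁸ = T.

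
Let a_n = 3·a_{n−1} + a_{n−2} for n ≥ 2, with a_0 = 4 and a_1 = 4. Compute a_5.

With companion matrix T = [[3, 1], [1, 0]], [a_n, a_{n−1}]ᵀ = T·[a_{n−1}, a_{n−2}]ᵀ, so [a_5, a_4]ᵀ = T⁴·[a_1, a_0]ᵀ.
T⁴ = [[109, 33], [33, 10]], giving [a_5, a_4]ᵀ = [[568], [172]].

568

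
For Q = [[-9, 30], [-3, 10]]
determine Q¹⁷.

Q² = Q (a projection; rank 1, trace 1), so Q¹⁷ = Q.

[[-9, 30], [-3, 10]]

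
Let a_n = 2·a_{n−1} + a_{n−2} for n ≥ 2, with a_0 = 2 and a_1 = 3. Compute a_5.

With companion matrix Q = [[2, 1], [1, 0]], [a_n, a_{n−1}]ᵀ = Q·[a_{n−1}, a_{n−2}]ᵀ, so [a_5, a_4]ᵀ = Q^4·[a_1, a_0]ᵀ.
Q^4 = [[29, 12], [12, 5]], giving [a_5, a_4]ᵀ = [[111], [46]].

111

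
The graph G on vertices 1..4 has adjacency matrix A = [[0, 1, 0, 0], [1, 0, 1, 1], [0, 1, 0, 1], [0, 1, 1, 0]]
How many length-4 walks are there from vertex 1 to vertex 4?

The number of length-4 walks from vertex 1 to vertex 4 is entry (1,4) of A⁴, where A is the adjacency matrix.
A² = [[1, 0, 1, 1], [0, 3, 1, 1], [1, 1, 2, 1], [1, 1, 1, 2]]
A³ = [[0, 3, 1, 1], [3, 2, 4, 4], [1, 4, 2, 3], [1, 4, 3, 2]]
A⁴ = [[3, 2, 4, 4], [2, 11, 6, 6], [4, 6, 7, 6], [4, 6, 6, 7]]

4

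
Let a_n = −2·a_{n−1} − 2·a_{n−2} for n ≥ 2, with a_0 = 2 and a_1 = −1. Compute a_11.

96

With companion matrix T = [[−2, −2], [1, 0]], [a_n, a_{n−1}]ᵀ = T·[a_{n−1}, a_{n−2}]ᵀ, so [a_11, a_10]ᵀ = T^10·[a_1, a_0]ᵀ.
T^10 = [[32, 64], [−32, −32]], giving [a_11, a_10]ᵀ = [[96], [−32]].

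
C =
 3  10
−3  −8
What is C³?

[[87, 190], [−57, −122]]

tr C = −5 and det C = 6, so the characteristic polynomial is λ² − (−5)λ + (6) with roots −2 and −3.
Eigenvectors give P = [[−2, −5], [1, 3]] with P⁻¹ = [[−3, −5], [1, 2]], and C = P·diag(−2, −3)·P⁻¹.
Then C³ = P·diag(−8, −27)·P⁻¹ = [[16, 135], [−8, −81]] · [[−3, −5], [1, 2]] = [[87, 190], [−57, −122]].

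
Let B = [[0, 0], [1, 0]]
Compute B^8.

[[0, 0], [0, 0]]

B is strictly triangular, hence nilpotent: B^2 = 0, so B^8 = 0.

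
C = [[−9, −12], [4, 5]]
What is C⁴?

tr C = −4 and det C = 3, so the characteristic polynomial is λ² − (−4)λ + (3) with roots −1 and −3.
Eigenvectors give P = [[3, 2], [−2, −1]] with P⁻¹ = [[−1, −2], [2, 3]], and C = P·diag(−1, −3)·P⁻¹.
Then C⁴ = P·diag(1, 81)·P⁻¹ = [[3, 162], [−2, −81]] · [[−1, −2], [2, 3]] = [[321, 480], [−160, −239]].

[[321, 480], [−160, −239]]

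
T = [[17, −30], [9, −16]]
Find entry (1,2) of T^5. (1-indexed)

tr T = 1 and det T = −2, so the characteristic polynomial is λ² − (1)λ + (−2) with roots 2 and −1.
Eigenvectors give P = [[2, 5], [1, 3]] with P⁻¹ = [[3, −5], [−1, 2]], and T = P·diag(2, −1)·P⁻¹.
Then T^5 = P·diag(32, −1)·P⁻¹ = [[64, −5], [32, −3]] · [[3, −5], [−1, 2]] = [[197, −330], [99, −166]].

−330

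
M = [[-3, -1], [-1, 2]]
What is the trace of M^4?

127

M^2 = [[10, 1], [1, 5]]
M^3 = [[-31, -8], [-8, 9]]
M^4 = [[101, 15], [15, 26]]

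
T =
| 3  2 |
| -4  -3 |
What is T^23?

T² = I (check: tr T = 0 and det T = -1), so T^23 = T since 23 is odd.

[[3, 2], [-4, -3]]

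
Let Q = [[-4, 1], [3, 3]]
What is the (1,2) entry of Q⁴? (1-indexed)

-31

Q² = [[19, -1], [-3, 12]]
Q³ = [[-79, 16], [48, 33]]
Q⁴ = [[364, -31], [-93, 147]]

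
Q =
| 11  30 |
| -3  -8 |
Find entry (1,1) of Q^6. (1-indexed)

tr Q = 3 and det Q = 2, so the characteristic polynomial is λ² − (3)λ + (2) with roots 1 and 2.
Eigenvectors give P = [[-3, -10], [1, 3]] with P⁻¹ = [[3, 10], [-1, -3]], and Q = P·diag(1, 2)·P⁻¹.
Then Q^6 = P·diag(1, 64)·P⁻¹ = [[-3, -640], [1, 192]] · [[3, 10], [-1, -3]] = [[631, 1890], [-189, -566]].

631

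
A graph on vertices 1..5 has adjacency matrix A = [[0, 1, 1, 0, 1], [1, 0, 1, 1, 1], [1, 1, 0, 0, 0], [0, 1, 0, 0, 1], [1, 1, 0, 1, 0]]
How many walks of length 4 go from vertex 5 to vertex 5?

The number of length-4 walks from vertex 5 to vertex 5 is entry (5,5) of A^4, where A is the adjacency matrix.
A^2 = [[3, 2, 1, 2, 1], [2, 4, 1, 1, 2], [1, 1, 2, 1, 2], [2, 1, 1, 2, 1], [1, 2, 2, 1, 3]]
A^3 = [[4, 7, 5, 3, 7], [7, 6, 6, 6, 7], [5, 6, 2, 3, 3], [3, 6, 3, 2, 5], [7, 7, 3, 5, 4]]
A^4 = [[19, 19, 11, 14, 14], [19, 26, 13, 13, 19], [11, 13, 11, 9, 14], [14, 13, 9, 11, 11], [14, 19, 14, 11, 19]]

19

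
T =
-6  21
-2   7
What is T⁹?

[[-6, 21], [-2, 7]]

T² = T (a projection; rank 1, trace 1), so T⁹ = T.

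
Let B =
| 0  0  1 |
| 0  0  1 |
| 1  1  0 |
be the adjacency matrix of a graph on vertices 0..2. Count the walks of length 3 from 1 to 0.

The number of length-3 walks from vertex 1 to vertex 0 is entry (1,0) of B^3, where B is the adjacency matrix.
B^2 = [[1, 1, 0], [1, 1, 0], [0, 0, 2]]
B^3 = [[0, 0, 2], [0, 0, 2], [2, 2, 0]]

0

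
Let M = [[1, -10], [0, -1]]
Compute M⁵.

M² = I (check: tr M = 0 and det M = -1), so M⁵ = M since 5 is odd.

[[1, -10], [0, -1]]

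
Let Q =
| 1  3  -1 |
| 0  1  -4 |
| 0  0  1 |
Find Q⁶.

[[1, 18, -186], [0, 1, -24], [0, 0, 1]]

Q = I + N where N = [[0, 3, -1], [0, 0, -4], [0, 0, 0]] is strictly upper-triangular, so N³ = 0.
(I + N)⁶ = I + 6·N + 15·N² = [[1, 18, -186], [0, 1, -24], [0, 0, 1]].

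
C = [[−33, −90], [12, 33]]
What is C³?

[[−297, −810], [108, 297]]

tr C = 0 and det C = −9, so the characteristic polynomial is λ² − (0)λ + (−9) with roots 3 and −3.
Eigenvectors give P = [[5, 3], [−2, −1]] with P⁻¹ = [[−1, −3], [2, 5]], and C = P·diag(3, −3)·P⁻¹.
Then C³ = P·diag(27, −27)·P⁻¹ = [[135, −81], [−54, 27]] · [[−1, −3], [2, 5]] = [[−297, −810], [108, 297]].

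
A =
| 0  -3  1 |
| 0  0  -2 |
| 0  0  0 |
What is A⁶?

A is strictly triangular, hence nilpotent: A³ = 0, so A⁶ = 0.

[[0, 0, 0], [0, 0, 0], [0, 0, 0]]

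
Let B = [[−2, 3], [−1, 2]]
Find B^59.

[[−2, 3], [−1, 2]]

B² = I (check: tr B = 0 and det B = −1), so B^59 = B since 59 is odd.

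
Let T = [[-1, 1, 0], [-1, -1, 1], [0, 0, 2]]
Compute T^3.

T^2 = [[0, -2, 1], [2, 0, 1], [0, 0, 4]]
T^3 = [[2, 2, 0], [-2, 2, 2], [0, 0, 8]]

[[2, 2, 0], [-2, 2, 2], [0, 0, 8]]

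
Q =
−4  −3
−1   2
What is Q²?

[[19, 6], [2, 7]]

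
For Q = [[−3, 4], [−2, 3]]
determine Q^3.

[[−3, 4], [−2, 3]]

Q² = I (check: tr Q = 0 and det Q = −1), so Q^3 = Q since 3 is odd.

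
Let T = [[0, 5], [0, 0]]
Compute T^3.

[[0, 0], [0, 0]]

T is strictly triangular, hence nilpotent: T^2 = 0, so T^3 = 0.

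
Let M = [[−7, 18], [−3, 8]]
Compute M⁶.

[[−125, 378], [−63, 190]]

tr M = 1 and det M = −2, so the characteristic polynomial is λ² − (1)λ + (−2) with roots 2 and −1.
Eigenvectors give P = [[2, −3], [1, −1]] with P⁻¹ = [[−1, 3], [−1, 2]], and M = P·diag(2, −1)·P⁻¹.
Then M⁶ = P·diag(64, 1)·P⁻¹ = [[128, −3], [64, −1]] · [[−1, 3], [−1, 2]] = [[−125, 378], [−63, 190]].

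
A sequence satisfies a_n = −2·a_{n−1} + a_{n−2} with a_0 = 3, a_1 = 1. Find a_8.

99

With companion matrix B = [[−2, 1], [1, 0]], [a_n, a_{n−1}]ᵀ = B·[a_{n−1}, a_{n−2}]ᵀ, so [a_8, a_7]ᵀ = B^7·[a_1, a_0]ᵀ.
B^7 = [[−408, 169], [169, −70]], giving [a_8, a_7]ᵀ = [[99], [−41]].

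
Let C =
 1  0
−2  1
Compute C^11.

C = I + N where N = [[0, 0], [−2, 0]] is strictly lower-triangular, so N^2 = 0.
(I + N)^11 = I + 11·N = [[1, 0], [−22, 1]].

[[1, 0], [−22, 1]]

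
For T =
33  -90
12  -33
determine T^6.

[[729, 0], [0, 729]]

tr T = 0 and det T = -9, so the characteristic polynomial is λ² − (0)λ + (-9) with roots -3 and 3.
Eigenvectors give P = [[-5, 3], [-2, 1]] with P⁻¹ = [[1, -3], [2, -5]], and T = P·diag(-3, 3)·P⁻¹.
Then T^6 = P·diag(729, 729)·P⁻¹ = [[-3645, 2187], [-1458, 729]] · [[1, -3], [2, -5]] = [[729, 0], [0, 729]].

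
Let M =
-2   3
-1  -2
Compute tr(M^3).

M^2 = [[1, -12], [4, 1]]
M^3 = [[10, 27], [-9, 10]]

20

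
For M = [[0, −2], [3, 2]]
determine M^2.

[[−6, −4], [6, −2]]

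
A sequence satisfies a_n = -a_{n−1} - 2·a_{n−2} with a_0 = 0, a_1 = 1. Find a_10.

11

With companion matrix Q = [[-1, -2], [1, 0]], [a_n, a_{n−1}]ᵀ = Q·[a_{n−1}, a_{n−2}]ᵀ, so [a_10, a_9]ᵀ = Q⁹·[a_1, a_0]ᵀ.
Q⁹ = [[11, 34], [-17, -6]], giving [a_10, a_9]ᵀ = [[11], [-17]].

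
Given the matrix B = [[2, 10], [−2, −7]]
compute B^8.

[[−24964, −63050], [12610, 31781]]

tr B = −5 and det B = 6, so the characteristic polynomial is λ² − (−5)λ + (6) with roots −2 and −3.
Eigenvectors give P = [[−5, −2], [2, 1]] with P⁻¹ = [[−1, −2], [2, 5]], and B = P·diag(−2, −3)·P⁻¹.
Then B^8 = P·diag(256, 6561)·P⁻¹ = [[−1280, −13122], [512, 6561]] · [[−1, −2], [2, 5]] = [[−24964, −63050], [12610, 31781]].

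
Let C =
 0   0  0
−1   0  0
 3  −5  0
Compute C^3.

C is strictly triangular, hence nilpotent: C^3 = 0, so C^3 = 0.

[[0, 0, 0], [0, 0, 0], [0, 0, 0]]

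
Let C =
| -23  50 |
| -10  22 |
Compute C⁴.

tr C = -1 and det C = -6, so the characteristic polynomial is λ² − (-1)λ + (-6) with roots -3 and 2.
Eigenvectors give P = [[5, 2], [2, 1]] with P⁻¹ = [[1, -2], [-2, 5]], and C = P·diag(-3, 2)·P⁻¹.
Then C⁴ = P·diag(81, 16)·P⁻¹ = [[405, 32], [162, 16]] · [[1, -2], [-2, 5]] = [[341, -650], [130, -244]].

[[341, -650], [130, -244]]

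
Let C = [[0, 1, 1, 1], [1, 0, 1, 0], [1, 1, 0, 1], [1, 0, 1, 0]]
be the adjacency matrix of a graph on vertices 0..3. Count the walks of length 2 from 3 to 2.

The number of length-2 walks from vertex 3 to vertex 2 is entry (3,2) of C², where C is the adjacency matrix.
C² = [[3, 1, 2, 1], [1, 2, 1, 2], [2, 1, 3, 1], [1, 2, 1, 2]]

1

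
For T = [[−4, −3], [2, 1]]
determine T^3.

[[−22, −21], [14, 13]]

T^2 = [[10, 9], [−6, −5]]
T^3 = [[−22, −21], [14, 13]]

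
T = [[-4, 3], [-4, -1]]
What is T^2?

[[4, -15], [20, -11]]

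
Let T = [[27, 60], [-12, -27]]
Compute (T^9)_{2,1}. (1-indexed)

-78732

tr T = 0 and det T = -9, so the characteristic polynomial is λ² − (0)λ + (-9) with roots -3 and 3.
Eigenvectors give P = [[-2, 5], [1, -2]] with P⁻¹ = [[2, 5], [1, 2]], and T = P·diag(-3, 3)·P⁻¹.
Then T^9 = P·diag(-19683, 19683)·P⁻¹ = [[39366, 98415], [-19683, -39366]] · [[2, 5], [1, 2]] = [[177147, 393660], [-78732, -177147]].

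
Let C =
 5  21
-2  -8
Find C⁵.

[[185, 651], [-62, -218]]

tr C = -3 and det C = 2, so the characteristic polynomial is λ² − (-3)λ + (2) with roots -2 and -1.
Eigenvectors give P = [[-3, 7], [1, -2]] with P⁻¹ = [[2, 7], [1, 3]], and C = P·diag(-2, -1)·P⁻¹.
Then C⁵ = P·diag(-32, -1)·P⁻¹ = [[96, -7], [-32, 2]] · [[2, 7], [1, 3]] = [[185, 651], [-62, -218]].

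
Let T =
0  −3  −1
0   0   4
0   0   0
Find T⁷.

T is strictly triangular, hence nilpotent: T³ = 0, so T⁷ = 0.

[[0, 0, 0], [0, 0, 0], [0, 0, 0]]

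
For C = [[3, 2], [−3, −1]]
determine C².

[[3, 4], [−6, −5]]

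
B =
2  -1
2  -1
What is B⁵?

B² = B (a projection; rank 1, trace 1), so B⁵ = B.

[[2, -1], [2, -1]]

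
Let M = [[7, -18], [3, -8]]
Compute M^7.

[[259, -774], [129, -386]]

tr M = -1 and det M = -2, so the characteristic polynomial is λ² − (-1)λ + (-2) with roots -2 and 1.
Eigenvectors give P = [[2, 3], [1, 1]] with P⁻¹ = [[-1, 3], [1, -2]], and M = P·diag(-2, 1)·P⁻¹.
Then M^7 = P·diag(-128, 1)·P⁻¹ = [[-256, 3], [-128, 1]] · [[-1, 3], [1, -2]] = [[259, -774], [129, -386]].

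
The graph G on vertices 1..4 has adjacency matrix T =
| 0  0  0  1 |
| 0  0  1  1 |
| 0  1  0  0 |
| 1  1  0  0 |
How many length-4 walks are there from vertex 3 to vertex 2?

The number of length-4 walks from vertex 3 to vertex 2 is entry (3,2) of T⁴, where T is the adjacency matrix.
T² = [[1, 1, 0, 0], [1, 2, 0, 0], [0, 0, 1, 1], [0, 0, 1, 2]]
T³ = [[0, 0, 1, 2], [0, 0, 2, 3], [1, 2, 0, 0], [2, 3, 0, 0]]
T⁴ = [[2, 3, 0, 0], [3, 5, 0, 0], [0, 0, 2, 3], [0, 0, 3, 5]]

0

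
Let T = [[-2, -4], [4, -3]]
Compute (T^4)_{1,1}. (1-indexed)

T^2 = [[-12, 20], [-20, -7]]
T^3 = [[104, -12], [12, 101]]
T^4 = [[-256, -380], [380, -351]]

-256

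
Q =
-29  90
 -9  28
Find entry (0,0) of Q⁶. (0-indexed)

631

tr Q = -1 and det Q = -2, so the characteristic polynomial is λ² − (-1)λ + (-2) with roots 1 and -2.
Eigenvectors give P = [[3, 10], [1, 3]] with P⁻¹ = [[-3, 10], [1, -3]], and Q = P·diag(1, -2)·P⁻¹.
Then Q⁶ = P·diag(1, 64)·P⁻¹ = [[3, 640], [1, 192]] · [[-3, 10], [1, -3]] = [[631, -1890], [189, -566]].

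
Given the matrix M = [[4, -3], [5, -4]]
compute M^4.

[[1, 0], [0, 1]]

M² = I (check: tr M = 0 and det M = -1), so M^4 = I since 4 is even.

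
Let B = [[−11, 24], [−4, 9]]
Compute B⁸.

[[19681, −39360], [6560, −13119]]

tr B = −2 and det B = −3, so the characteristic polynomial is λ² − (−2)λ + (−3) with roots −3 and 1.
Eigenvectors give P = [[−3, 2], [−1, 1]] with P⁻¹ = [[−1, 2], [−1, 3]], and B = P·diag(−3, 1)·P⁻¹.
Then B⁸ = P·diag(6561, 1)·P⁻¹ = [[−19683, 2], [−6561, 1]] · [[−1, 2], [−1, 3]] = [[19681, −39360], [6560, −13119]].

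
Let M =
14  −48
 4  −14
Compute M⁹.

[[3584, −12288], [1024, −3584]]

tr M = 0 and det M = −4, so the characteristic polynomial is λ² − (0)λ + (−4) with roots 2 and −2.
Eigenvectors give P = [[4, 3], [1, 1]] with P⁻¹ = [[1, −3], [−1, 4]], and M = P·diag(2, −2)·P⁻¹.
Then M⁹ = P·diag(512, −512)·P⁻¹ = [[2048, −1536], [512, −512]] · [[1, −3], [−1, 4]] = [[3584, −12288], [1024, −3584]].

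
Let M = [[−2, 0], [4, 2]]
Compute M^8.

[[256, 0], [0, 256]]

tr M = 0 and det M = −4, so the characteristic polynomial is λ² − (0)λ + (−4) with roots −2 and 2.
Eigenvectors give P = [[1, 0], [−1, 1]] with P⁻¹ = [[1, 0], [1, 1]], and M = P·diag(−2, 2)·P⁻¹.
Then M^8 = P·diag(256, 256)·P⁻¹ = [[256, 0], [−256, 256]] · [[1, 0], [1, 1]] = [[256, 0], [0, 256]].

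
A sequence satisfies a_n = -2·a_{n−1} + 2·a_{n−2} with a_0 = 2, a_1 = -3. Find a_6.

With companion matrix C = [[-2, 2], [1, 0]], [a_n, a_{n−1}]ᵀ = C·[a_{n−1}, a_{n−2}]ᵀ, so [a_6, a_5]ᵀ = C⁵·[a_1, a_0]ᵀ.
C⁵ = [[-120, 88], [44, -32]], giving [a_6, a_5]ᵀ = [[536], [-196]].

536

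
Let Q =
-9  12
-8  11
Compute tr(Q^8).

6562

tr Q = 2 and det Q = -3, so the characteristic polynomial is λ² − (2)λ + (-3) with roots 3 and -1.
Eigenvectors give P = [[-1, 3], [-1, 2]] with P⁻¹ = [[2, -3], [1, -1]], and Q = P·diag(3, -1)·P⁻¹.
Then Q^8 = P·diag(6561, 1)·P⁻¹ = [[-6561, 3], [-6561, 2]] · [[2, -3], [1, -1]] = [[-13119, 19680], [-13120, 19681]].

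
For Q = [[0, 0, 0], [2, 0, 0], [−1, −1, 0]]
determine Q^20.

[[0, 0, 0], [0, 0, 0], [0, 0, 0]]

Q is strictly triangular, hence nilpotent: Q^3 = 0, so Q^20 = 0.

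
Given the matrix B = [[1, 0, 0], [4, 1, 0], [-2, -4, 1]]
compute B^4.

[[1, 0, 0], [16, 1, 0], [-104, -16, 1]]

B = I + N where N = [[0, 0, 0], [4, 0, 0], [-2, -4, 0]] is strictly lower-triangular, so N^3 = 0.
(I + N)^4 = I + 4·N + 6·N^2 = [[1, 0, 0], [16, 1, 0], [-104, -16, 1]].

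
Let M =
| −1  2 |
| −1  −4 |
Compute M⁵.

[[179, 422], [−211, −454]]

tr M = −5 and det M = 6, so the characteristic polynomial is λ² − (−5)λ + (6) with roots −2 and −3.
Eigenvectors give P = [[−2, −1], [1, 1]] with P⁻¹ = [[−1, −1], [1, 2]], and M = P·diag(−2, −3)·P⁻¹.
Then M⁵ = P·diag(−32, −243)·P⁻¹ = [[64, 243], [−32, −243]] · [[−1, −1], [1, 2]] = [[179, 422], [−211, −454]].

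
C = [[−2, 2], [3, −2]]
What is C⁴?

[[196, −160], [−240, 196]]

C² = [[10, −8], [−12, 10]]
C³ = [[−44, 36], [54, −44]]
C⁴ = [[196, −160], [−240, 196]]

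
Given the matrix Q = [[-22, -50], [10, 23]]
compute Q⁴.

tr Q = 1 and det Q = -6, so the characteristic polynomial is λ² − (1)λ + (-6) with roots 3 and -2.
Eigenvectors give P = [[-2, 5], [1, -2]] with P⁻¹ = [[2, 5], [1, 2]], and Q = P·diag(3, -2)·P⁻¹.
Then Q⁴ = P·diag(81, 16)·P⁻¹ = [[-162, 80], [81, -32]] · [[2, 5], [1, 2]] = [[-244, -650], [130, 341]].

[[-244, -650], [130, 341]]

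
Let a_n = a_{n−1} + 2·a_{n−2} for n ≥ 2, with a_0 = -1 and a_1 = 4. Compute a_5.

With companion matrix A = [[1, 2], [1, 0]], [a_n, a_{n−1}]ᵀ = A·[a_{n−1}, a_{n−2}]ᵀ, so [a_5, a_4]ᵀ = A^4·[a_1, a_0]ᵀ.
A^4 = [[11, 10], [5, 6]], giving [a_5, a_4]ᵀ = [[34], [14]].

34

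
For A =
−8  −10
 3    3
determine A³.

[[−122, −190], [57, 87]]

tr A = −5 and det A = 6, so the characteristic polynomial is λ² − (−5)λ + (6) with roots −3 and −2.
Eigenvectors give P = [[−2, 5], [1, −3]] with P⁻¹ = [[−3, −5], [−1, −2]], and A = P·diag(−3, −2)·P⁻¹.
Then A³ = P·diag(−27, −8)·P⁻¹ = [[54, −40], [−27, 24]] · [[−3, −5], [−1, −2]] = [[−122, −190], [57, 87]].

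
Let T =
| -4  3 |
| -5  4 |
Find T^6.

T² = I (check: tr T = 0 and det T = -1), so T^6 = I since 6 is even.

[[1, 0], [0, 1]]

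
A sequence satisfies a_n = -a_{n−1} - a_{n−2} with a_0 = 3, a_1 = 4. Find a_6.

3

With companion matrix B = [[-1, -1], [1, 0]], [a_n, a_{n−1}]ᵀ = B·[a_{n−1}, a_{n−2}]ᵀ, so [a_6, a_5]ᵀ = B^5·[a_1, a_0]ᵀ.
B^5 = [[0, 1], [-1, -1]], giving [a_6, a_5]ᵀ = [[3], [-7]].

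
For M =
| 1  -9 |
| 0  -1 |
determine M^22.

M² = I (check: tr M = 0 and det M = -1), so M^22 = I since 22 is even.

[[1, 0], [0, 1]]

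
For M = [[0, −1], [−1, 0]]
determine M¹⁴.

M² = I (check: tr M = 0 and det M = −1), so M¹⁴ = I since 14 is even.

[[1, 0], [0, 1]]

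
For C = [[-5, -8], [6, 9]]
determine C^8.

[[-19679, -26240], [19680, 26241]]

tr C = 4 and det C = 3, so the characteristic polynomial is λ² − (4)λ + (3) with roots 3 and 1.
Eigenvectors give P = [[1, -4], [-1, 3]] with P⁻¹ = [[-3, -4], [-1, -1]], and C = P·diag(3, 1)·P⁻¹.
Then C^8 = P·diag(6561, 1)·P⁻¹ = [[6561, -4], [-6561, 3]] · [[-3, -4], [-1, -1]] = [[-19679, -26240], [19680, 26241]].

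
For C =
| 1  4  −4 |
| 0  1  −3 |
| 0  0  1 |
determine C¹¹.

[[1, 44, −704], [0, 1, −33], [0, 0, 1]]

C = I + N where N = [[0, 4, −4], [0, 0, −3], [0, 0, 0]] is strictly upper-triangular, so N³ = 0.
(I + N)¹¹ = I + 11·N + 55·N² = [[1, 44, −704], [0, 1, −33], [0, 0, 1]].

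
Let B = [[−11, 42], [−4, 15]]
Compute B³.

[[−155, 546], [−52, 183]]

tr B = 4 and det B = 3, so the characteristic polynomial is λ² − (4)λ + (3) with roots 1 and 3.
Eigenvectors give P = [[7, 3], [2, 1]] with P⁻¹ = [[1, −3], [−2, 7]], and B = P·diag(1, 3)·P⁻¹.
Then B³ = P·diag(1, 27)·P⁻¹ = [[7, 81], [2, 27]] · [[1, −3], [−2, 7]] = [[−155, 546], [−52, 183]].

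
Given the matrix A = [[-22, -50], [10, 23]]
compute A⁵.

[[-1132, -2750], [550, 1343]]

tr A = 1 and det A = -6, so the characteristic polynomial is λ² − (1)λ + (-6) with roots 3 and -2.
Eigenvectors give P = [[-2, 5], [1, -2]] with P⁻¹ = [[2, 5], [1, 2]], and A = P·diag(3, -2)·P⁻¹.
Then A⁵ = P·diag(243, -32)·P⁻¹ = [[-486, -160], [243, 64]] · [[2, 5], [1, 2]] = [[-1132, -2750], [550, 1343]].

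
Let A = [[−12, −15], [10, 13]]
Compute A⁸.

[[−12354, −18915], [12610, 19171]]

tr A = 1 and det A = −6, so the characteristic polynomial is λ² − (1)λ + (−6) with roots −2 and 3.
Eigenvectors give P = [[3, −1], [−2, 1]] with P⁻¹ = [[1, 1], [2, 3]], and A = P·diag(−2, 3)·P⁻¹.
Then A⁸ = P·diag(256, 6561)·P⁻¹ = [[768, −6561], [−512, 6561]] · [[1, 1], [2, 3]] = [[−12354, −18915], [12610, 19171]].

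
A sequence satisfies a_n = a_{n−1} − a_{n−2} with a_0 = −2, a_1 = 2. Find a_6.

−2

With companion matrix T = [[1, −1], [1, 0]], [a_n, a_{n−1}]ᵀ = T·[a_{n−1}, a_{n−2}]ᵀ, so [a_6, a_5]ᵀ = T^5·[a_1, a_0]ᵀ.
T^5 = [[0, 1], [−1, 1]], giving [a_6, a_5]ᵀ = [[−2], [−4]].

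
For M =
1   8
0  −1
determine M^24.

[[1, 0], [0, 1]]

M² = I (check: tr M = 0 and det M = −1), so M^24 = I since 24 is even.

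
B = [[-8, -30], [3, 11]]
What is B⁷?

[[-1142, -3810], [381, 1271]]

tr B = 3 and det B = 2, so the characteristic polynomial is λ² − (3)λ + (2) with roots 2 and 1.
Eigenvectors give P = [[-3, 10], [1, -3]] with P⁻¹ = [[3, 10], [1, 3]], and B = P·diag(2, 1)·P⁻¹.
Then B⁷ = P·diag(128, 1)·P⁻¹ = [[-384, 10], [128, -3]] · [[3, 10], [1, 3]] = [[-1142, -3810], [381, 1271]].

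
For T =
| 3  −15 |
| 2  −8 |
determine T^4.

tr T = −5 and det T = 6, so the characteristic polynomial is λ² − (−5)λ + (6) with roots −2 and −3.
Eigenvectors give P = [[−3, −5], [−1, −2]] with P⁻¹ = [[−2, 5], [1, −3]], and T = P·diag(−2, −3)·P⁻¹.
Then T^4 = P·diag(16, 81)·P⁻¹ = [[−48, −405], [−16, −162]] · [[−2, 5], [1, −3]] = [[−309, 975], [−130, 406]].

[[−309, 975], [−130, 406]]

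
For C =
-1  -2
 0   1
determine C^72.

C² = I (check: tr C = 0 and det C = -1), so C^72 = I since 72 is even.

[[1, 0], [0, 1]]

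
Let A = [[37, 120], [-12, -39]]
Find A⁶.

[[-6551, -21840], [2184, 7281]]

tr A = -2 and det A = -3, so the characteristic polynomial is λ² − (-2)λ + (-3) with roots 1 and -3.
Eigenvectors give P = [[10, -3], [-3, 1]] with P⁻¹ = [[1, 3], [3, 10]], and A = P·diag(1, -3)·P⁻¹.
Then A⁶ = P·diag(1, 729)·P⁻¹ = [[10, -2187], [-3, 729]] · [[1, 3], [3, 10]] = [[-6551, -21840], [2184, 7281]].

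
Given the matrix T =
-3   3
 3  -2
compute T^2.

[[18, -15], [-15, 13]]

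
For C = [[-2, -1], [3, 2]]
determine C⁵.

[[-2, -1], [3, 2]]

C² = I (check: tr C = 0 and det C = -1), so C⁵ = C since 5 is odd.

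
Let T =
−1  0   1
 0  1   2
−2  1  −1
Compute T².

[[−1, 1, −2], [−4, 3, 0], [4, 0, 1]]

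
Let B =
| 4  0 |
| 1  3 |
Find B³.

B² = [[16, 0], [7, 9]]
B³ = [[64, 0], [37, 27]]

[[64, 0], [37, 27]]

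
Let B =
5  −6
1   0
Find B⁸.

[[19171, −37830], [6305, −12354]]

tr B = 5 and det B = 6, so the characteristic polynomial is λ² − (5)λ + (6) with roots 3 and 2.
Eigenvectors give P = [[3, −2], [1, −1]] with P⁻¹ = [[1, −2], [1, −3]], and B = P·diag(3, 2)·P⁻¹.
Then B⁸ = P·diag(6561, 256)·P⁻¹ = [[19683, −512], [6561, −256]] · [[1, −2], [1, −3]] = [[19171, −37830], [6305, −12354]].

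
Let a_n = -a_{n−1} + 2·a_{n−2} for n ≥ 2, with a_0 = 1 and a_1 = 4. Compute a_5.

With companion matrix C = [[-1, 2], [1, 0]], [a_n, a_{n−1}]ᵀ = C·[a_{n−1}, a_{n−2}]ᵀ, so [a_5, a_4]ᵀ = C⁴·[a_1, a_0]ᵀ.
C⁴ = [[11, -10], [-5, 6]], giving [a_5, a_4]ᵀ = [[34], [-14]].

34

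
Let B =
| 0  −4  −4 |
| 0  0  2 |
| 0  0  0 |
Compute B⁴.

B is strictly triangular, hence nilpotent: B³ = 0, so B⁴ = 0.

[[0, 0, 0], [0, 0, 0], [0, 0, 0]]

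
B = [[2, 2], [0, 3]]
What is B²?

[[4, 10], [0, 9]]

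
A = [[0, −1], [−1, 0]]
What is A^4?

A² = I (check: tr A = 0 and det A = −1), so A^4 = I since 4 is even.

[[1, 0], [0, 1]]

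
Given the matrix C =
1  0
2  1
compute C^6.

[[1, 0], [12, 1]]

C = I + N where N = [[0, 0], [2, 0]] is strictly lower-triangular, so N^2 = 0.
(I + N)^6 = I + 6·N = [[1, 0], [12, 1]].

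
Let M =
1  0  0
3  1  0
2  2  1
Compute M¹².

M = I + N where N = [[0, 0, 0], [3, 0, 0], [2, 2, 0]] is strictly lower-triangular, so N³ = 0.
(I + N)¹² = I + 12·N + 66·N² = [[1, 0, 0], [36, 1, 0], [420, 24, 1]].

[[1, 0, 0], [36, 1, 0], [420, 24, 1]]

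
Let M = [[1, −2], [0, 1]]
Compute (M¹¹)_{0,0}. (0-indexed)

M = I + N where N = [[0, −2], [0, 0]] is strictly upper-triangular, so N² = 0.
(I + N)¹¹ = I + 11·N = [[1, −22], [0, 1]].

1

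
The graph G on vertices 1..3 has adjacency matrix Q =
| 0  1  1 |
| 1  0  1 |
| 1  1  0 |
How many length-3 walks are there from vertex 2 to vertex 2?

2

The number of length-3 walks from vertex 2 to vertex 2 is entry (2,2) of Q³, where Q is the adjacency matrix.
Q² = [[2, 1, 1], [1, 2, 1], [1, 1, 2]]
Q³ = [[2, 3, 3], [3, 2, 3], [3, 3, 2]]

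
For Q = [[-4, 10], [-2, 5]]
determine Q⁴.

Q² = Q (a projection; rank 1, trace 1), so Q⁴ = Q.

[[-4, 10], [-2, 5]]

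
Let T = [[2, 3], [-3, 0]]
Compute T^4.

T^2 = [[-5, 6], [-6, -9]]
T^3 = [[-28, -15], [15, -18]]
T^4 = [[-11, -84], [84, 45]]

[[-11, -84], [84, 45]]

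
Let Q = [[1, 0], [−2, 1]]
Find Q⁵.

Q = I + N where N = [[0, 0], [−2, 0]] is strictly lower-triangular, so N² = 0.
(I + N)⁵ = I + 5·N = [[1, 0], [−10, 1]].

[[1, 0], [−10, 1]]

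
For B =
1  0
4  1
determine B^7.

[[1, 0], [28, 1]]

B = I + N where N = [[0, 0], [4, 0]] is strictly lower-triangular, so N^2 = 0.
(I + N)^7 = I + 7·N = [[1, 0], [28, 1]].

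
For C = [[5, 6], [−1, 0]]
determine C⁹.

[[58025, 115026], [−19171, −37830]]

tr C = 5 and det C = 6, so the characteristic polynomial is λ² − (5)λ + (6) with roots 3 and 2.
Eigenvectors give P = [[−3, 2], [1, −1]] with P⁻¹ = [[−1, −2], [−1, −3]], and C = P·diag(3, 2)·P⁻¹.
Then C⁹ = P·diag(19683, 512)·P⁻¹ = [[−59049, 1024], [19683, −512]] · [[−1, −2], [−1, −3]] = [[58025, 115026], [−19171, −37830]].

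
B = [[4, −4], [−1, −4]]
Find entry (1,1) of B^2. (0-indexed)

20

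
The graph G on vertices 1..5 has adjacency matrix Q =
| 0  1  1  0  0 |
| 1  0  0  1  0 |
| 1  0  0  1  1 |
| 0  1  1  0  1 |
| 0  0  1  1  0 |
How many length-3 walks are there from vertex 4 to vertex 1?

The number of length-3 walks from vertex 4 to vertex 1 is entry (4,1) of Q^3, where Q is the adjacency matrix.
Q^2 = [[2, 0, 0, 2, 1], [0, 2, 2, 0, 1], [0, 2, 3, 1, 1], [2, 0, 1, 3, 1], [1, 1, 1, 1, 2]]
Q^3 = [[0, 4, 5, 1, 2], [4, 0, 1, 5, 2], [5, 1, 2, 6, 4], [1, 5, 6, 2, 4], [2, 2, 4, 4, 2]]

1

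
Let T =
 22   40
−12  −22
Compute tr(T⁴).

tr T = 0 and det T = −4, so the characteristic polynomial is λ² − (0)λ + (−4) with roots 2 and −2.
Eigenvectors give P = [[2, −5], [−1, 3]] with P⁻¹ = [[3, 5], [1, 2]], and T = P·diag(2, −2)·P⁻¹.
Then T⁴ = P·diag(16, 16)·P⁻¹ = [[32, −80], [−16, 48]] · [[3, 5], [1, 2]] = [[16, 0], [0, 16]].

32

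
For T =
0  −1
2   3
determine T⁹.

tr T = 3 and det T = 2, so the characteristic polynomial is λ² − (3)λ + (2) with roots 1 and 2.
Eigenvectors give P = [[−1, −1], [1, 2]] with P⁻¹ = [[−2, −1], [1, 1]], and T = P·diag(1, 2)·P⁻¹.
Then T⁹ = P·diag(1, 512)·P⁻¹ = [[−1, −512], [1, 1024]] · [[−2, −1], [1, 1]] = [[−510, −511], [1022, 1023]].

[[−510, −511], [1022, 1023]]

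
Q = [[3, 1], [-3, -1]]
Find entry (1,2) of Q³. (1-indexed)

Q² = [[6, 2], [-6, -2]]
Q³ = [[12, 4], [-12, -4]]

4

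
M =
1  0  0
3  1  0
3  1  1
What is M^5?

M = I + N where N = [[0, 0, 0], [3, 0, 0], [3, 1, 0]] is strictly lower-triangular, so N^3 = 0.
(I + N)^5 = I + 5·N + 10·N^2 = [[1, 0, 0], [15, 1, 0], [45, 5, 1]].

[[1, 0, 0], [15, 1, 0], [45, 5, 1]]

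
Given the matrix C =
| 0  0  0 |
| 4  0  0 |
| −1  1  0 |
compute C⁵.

C is strictly triangular, hence nilpotent: C³ = 0, so C⁵ = 0.

[[0, 0, 0], [0, 0, 0], [0, 0, 0]]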